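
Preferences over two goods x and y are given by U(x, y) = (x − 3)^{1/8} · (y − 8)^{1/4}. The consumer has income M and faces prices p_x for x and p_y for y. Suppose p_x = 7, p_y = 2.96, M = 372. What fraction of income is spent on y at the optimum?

Let x' = x−3, y' = y−8. MRS = (1/2)·y'/x' = p_x/p_y.
Substituting into the budget: x* = 3 + 1/3·(M − 3·p_x − 8·p_y)/p_x, and y* = 8 + 2/3·(…)/p_y.
Discretionary income = 372 − 3·7 − 8·2.96 = 327.32; x* = 3 + 1/3·327.32/7 = 18.5867; y* = 8 + 2/3·327.32/2.96 = 81.7207.
Expenditure on y: 2.96·81.7207 = 241.8933; share = 0.6503.

share on y = 0.6503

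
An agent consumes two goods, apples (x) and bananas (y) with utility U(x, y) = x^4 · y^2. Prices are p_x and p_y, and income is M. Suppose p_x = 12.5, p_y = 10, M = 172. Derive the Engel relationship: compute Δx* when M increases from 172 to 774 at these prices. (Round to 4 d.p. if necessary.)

The MRS is 2·y/x. Set MRS = p_x/p_y.
So 4·p_y·y = 2·p_x·x; combined with the budget, a share 2/3 of income goes to x.
Demand: x*(p_x,p_y,M) = 2/3·M/p_x and y* = 1/3·M/p_y.
At p_x=12.5, p_y=10, M=172: x* = 2/3·172/12.5 = 9.1733.
At M' = 774: x* = 41.28. Change: 41.28 − 9.1733 = 32.1067.

Δx* = 32.1067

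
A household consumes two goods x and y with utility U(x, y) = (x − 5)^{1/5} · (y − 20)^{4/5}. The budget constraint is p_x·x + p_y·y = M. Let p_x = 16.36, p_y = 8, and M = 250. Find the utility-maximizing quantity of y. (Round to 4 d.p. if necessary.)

y* = 20.82

Let x' = x−5, y' = y−20. MRS = (1/4)·y'/x' = p_x/p_y.
Substituting into the budget: x* = 5 + 0.2·(M − 5·p_x − 20·p_y)/p_x, and y* = 20 + 0.8·(…)/p_y.
Discretionary income = 250 − 5·16.36 − 20·8 = 8.2; y* = 20 + 0.8·8.2/8 = 20.82.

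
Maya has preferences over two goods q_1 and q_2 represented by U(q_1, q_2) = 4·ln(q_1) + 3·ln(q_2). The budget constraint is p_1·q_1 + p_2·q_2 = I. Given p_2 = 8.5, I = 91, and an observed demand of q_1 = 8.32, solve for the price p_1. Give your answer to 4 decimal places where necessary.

The MRS is (4/3)·q_2/q_1. Set MRS = p_1/p_2.
Rearranging, p_2·q_2 = (3/4)·p_1·q_1. Substituting into the budget gives p_1·q_1·(1 + (3/4)) = I.
Demand: q_1*(p_1,p_2,I) = 4/7·I/p_1 and q_2* = 3/7·I/p_2.
Set q_1* = 8.32 in the demand function and solve for p_1: p_1 = 6.25.

p_1 = 6.25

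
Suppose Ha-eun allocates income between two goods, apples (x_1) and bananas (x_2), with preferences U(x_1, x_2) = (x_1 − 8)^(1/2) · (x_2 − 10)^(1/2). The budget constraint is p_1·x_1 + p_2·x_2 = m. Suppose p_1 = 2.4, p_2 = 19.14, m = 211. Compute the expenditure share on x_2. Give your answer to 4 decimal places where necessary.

share on x_2 = 0.9081

Substituting into the budget: x_1* = 8 + 0.5·(m − 8·p_1 − 10·p_2)/p_1, and x_2* = 10 + 0.5·(…)/p_2.
Discretionary income = 211 − 8·2.4 − 10·19.14 = 0.4; x_1* = 8 + 0.5·0.4/2.4 = 8.0833; x_2* = 10 + 0.5·0.4/19.14 = 10.0104.
Expenditure on x_2: 19.14·10.0104 = 191.6; share = 0.9081.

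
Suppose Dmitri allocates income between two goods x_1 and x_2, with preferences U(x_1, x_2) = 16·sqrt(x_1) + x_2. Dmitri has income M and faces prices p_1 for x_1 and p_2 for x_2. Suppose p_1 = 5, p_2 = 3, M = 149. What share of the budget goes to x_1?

MU_x_1 = 8/√x_1, MU_x_2 = 1. Tangency: 8/√x_1 = p_1/p_2.
Solve: √x_1 = 8·p_2/p_1, so x_1*(p_1,p_2) = (8·p_2/p_1)², and x_2* = (M − p_1·x_1*)/p_2.
Plugging in: x_1* = (8·3/5)² = 23.04, x_2* = 11.2667.
Expenditure on x_1: 5·23.04 = 115.2; share = 0.7732.

share on x_1 = 0.7732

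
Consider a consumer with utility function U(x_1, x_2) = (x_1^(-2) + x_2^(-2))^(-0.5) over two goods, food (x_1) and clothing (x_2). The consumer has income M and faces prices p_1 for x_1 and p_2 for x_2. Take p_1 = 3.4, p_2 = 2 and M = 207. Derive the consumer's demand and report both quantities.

x_1* = 35.77, x_2* = 42.6909

From the CES first-order condition, (x_2/x_1)^(3) = p_1/p_2.
Hence x_2/x_1 = (p_1/p_2)^(1/(3)), i.e. raised to the 1/3 power.
With the ratio pinned down, the budget gives x_1* = M/(p_1 + p_2·(x_2/x_1)) and x_2* = (x_2/x_1)·x_1*.
Numerically x_2/x_1 = 1.193483, so x_1* = 207/(3.4 + 2·1.193483) = 35.77 and x_2* = 1.193483·35.77 = 42.6909.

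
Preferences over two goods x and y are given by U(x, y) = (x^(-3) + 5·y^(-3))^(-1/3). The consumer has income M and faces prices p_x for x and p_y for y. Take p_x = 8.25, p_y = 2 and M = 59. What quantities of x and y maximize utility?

x* = 4.7154, y* = 10.0489

Substitute y = (y/x)·x into the budget: x* = M/(p_x + p_y·(y/x)).
Numerically y/x = 2.131074, so x* = 59/(8.25 + 2·2.131074) = 4.7154 and y* = 2.131074·4.7154 = 10.0489.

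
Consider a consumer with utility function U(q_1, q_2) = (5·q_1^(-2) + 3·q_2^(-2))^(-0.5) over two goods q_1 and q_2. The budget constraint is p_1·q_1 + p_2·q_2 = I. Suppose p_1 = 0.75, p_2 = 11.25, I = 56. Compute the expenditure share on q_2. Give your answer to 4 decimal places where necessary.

MRS = MU_q_1/MU_q_2 = (5/3)·(q_2/q_1)^(3). Set equal to p_1/p_2.
Solve for the ratio: q_2/q_1 = [(3/5)·p_1/p_2]^(1/3).
Substitute q_2 = (q_2/q_1)·q_1 into the budget: q_1* = I/(p_1 + p_2·(q_2/q_1)).
Numerically q_2/q_1 = 0.341995, so q_1* = 56/(0.75 + 11.25·0.341995) = 12.1807 and q_2* = 0.341995·12.1807 = 4.1657.
Expenditure on q_2: 11.25·4.1657 = 46.8645; share = 0.8369.

share on q_2 = 0.8369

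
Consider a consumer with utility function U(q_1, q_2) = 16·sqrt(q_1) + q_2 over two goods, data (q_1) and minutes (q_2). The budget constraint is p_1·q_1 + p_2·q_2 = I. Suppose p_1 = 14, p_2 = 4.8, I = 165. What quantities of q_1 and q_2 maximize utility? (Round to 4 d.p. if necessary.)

q_1* = 7.5233, q_2* = 12.4321

Set MRS = p_1/p_2: 8·q_1^(−1/2) = p_1/p_2.
Solve: √q_1 = 8·p_2/p_1, so q_1*(p_1,p_2) = (8·p_2/p_1)², and q_2* = (I − p_1·q_1*)/p_2.
Plugging in: q_1* = (8·4.8/14)² = 7.5233, q_2* = 12.4321.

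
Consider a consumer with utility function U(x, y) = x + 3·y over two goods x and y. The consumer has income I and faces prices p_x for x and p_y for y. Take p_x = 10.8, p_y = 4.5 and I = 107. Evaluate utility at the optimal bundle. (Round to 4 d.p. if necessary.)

y gives more utility per dollar, so spend all income on y: y* = I/p_y, x* = 0.
Numerically: x* = 0, y* = 23.7778.
Utility at the optimum: U(0, 23.7778) = 71.3333.

V = 71.3333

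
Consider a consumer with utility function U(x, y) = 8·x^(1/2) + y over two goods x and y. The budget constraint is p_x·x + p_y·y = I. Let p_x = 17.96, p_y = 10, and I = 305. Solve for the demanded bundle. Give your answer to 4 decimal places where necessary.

MU_x = 4/√x, MU_y = 1. Tangency: 4/√x = p_x/p_y.
Solve: √x = 4·p_y/p_x, so x*(p_x,p_y) = (4·p_y/p_x)², and y* = (I − p_x·x*)/p_y.
Plugging in: x* = (4·10/17.96)² = 4.9603, y* = 21.5913.

x* = 4.9603, y* = 21.5913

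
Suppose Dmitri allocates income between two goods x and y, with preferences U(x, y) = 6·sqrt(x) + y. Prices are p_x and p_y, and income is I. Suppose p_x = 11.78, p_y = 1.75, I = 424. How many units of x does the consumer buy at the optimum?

x* = 0.1986

MU_x = 3/√x, MU_y = 1. Tangency: 3/√x = p_x/p_y.
Thus x* = (3·p_y/p_x)² — independent of I — with the rest of income spent on y.
Plugging in: x* = (3·1.75/11.78)² = 0.1986.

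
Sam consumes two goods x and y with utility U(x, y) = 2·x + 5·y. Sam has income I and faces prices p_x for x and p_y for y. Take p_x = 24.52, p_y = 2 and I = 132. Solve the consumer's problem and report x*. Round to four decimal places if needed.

Numerically: x* = 0, y* = 66.

x* = 0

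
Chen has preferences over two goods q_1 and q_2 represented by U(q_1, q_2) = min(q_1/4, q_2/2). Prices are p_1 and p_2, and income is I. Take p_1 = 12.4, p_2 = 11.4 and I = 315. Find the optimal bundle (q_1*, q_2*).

With perfect complements, no substitution: consume in ratio q_1:q_2 = 4:2.
Budget: p_1·q_1 + p_2·(1/2)·q_1 = I, so (4·p_1 + 2·p_2)·q_1 = 4·I.
Demand: q_1*(p_1,p_2,I) = 4·I/(4·p_1 + 2·p_2), q_2* = 2·I/(4·p_1 + 2·p_2).
Here 4·12.4 + 2·11.4 = 72.4, giving q_1* = 17.4033 and q_2* = 8.7017.

q_1* = 17.4033, q_2* = 8.7017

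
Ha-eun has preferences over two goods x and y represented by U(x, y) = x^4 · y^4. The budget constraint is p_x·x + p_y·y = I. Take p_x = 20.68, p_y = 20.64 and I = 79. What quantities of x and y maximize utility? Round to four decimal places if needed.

MU_x/MU_y = (4·y)/(4·x); tangency sets this equal to p_x/p_y.
Rearranging, p_y·y = p_x·x. Substituting into the budget gives p_x·x·(1 + 1) = I.
Demand: x*(p_x,p_y,I) = 0.5·I/p_x and y* = 0.5·I/p_y.
At p_x=20.68, p_y=20.64, I=79: x* = 0.5·79/20.68 = 1.9101, y* = 1.9138.

x* = 1.9101, y* = 1.9138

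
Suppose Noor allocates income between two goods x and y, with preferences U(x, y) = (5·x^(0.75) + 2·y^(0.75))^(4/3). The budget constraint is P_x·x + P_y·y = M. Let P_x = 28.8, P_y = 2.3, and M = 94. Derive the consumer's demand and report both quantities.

From the CES first-order condition, (5/2)·(y/x)^(0.25) = P_x/P_y.
Hence y/x = ((2/5)·P_x/P_y)^(1/(0.25)), i.e. raised to the 4 power.
With the ratio pinned down, the budget gives x* = M/(P_x + P_y·(y/x)) and y* = (y/x)·x*.
Numerically y/x = 629.359181, so x* = 94/(28.8 + 2.3·629.359181) = 0.0637 and y* = 629.359181·0.0637 = 40.0723.

x* = 0.0637, y* = 40.0723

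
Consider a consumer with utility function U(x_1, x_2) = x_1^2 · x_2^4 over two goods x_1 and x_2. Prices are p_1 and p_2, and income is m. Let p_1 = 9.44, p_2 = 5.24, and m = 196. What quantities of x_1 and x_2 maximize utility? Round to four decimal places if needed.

At p_1=9.44, p_2=5.24, m=196: x_1* = 1/3·196/9.44 = 6.9209, x_2* = 24.9364.

x_1* = 6.9209, x_2* = 24.9364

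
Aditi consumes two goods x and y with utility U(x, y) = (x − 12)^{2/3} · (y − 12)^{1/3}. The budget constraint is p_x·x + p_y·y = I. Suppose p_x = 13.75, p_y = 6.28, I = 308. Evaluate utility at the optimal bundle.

Let x' = x−12, y' = y−12. MRS = 2·y'/x' = p_x/p_y.
After buying the subsistence bundle (12, 12), a share 2/3 of the remaining income goes to x: x* = 12 + 2/3·(I − 12p_x − 12p_y)/p_x.
Discretionary income = 308 − 12·13.75 − 12·6.28 = 67.64; x* = 12 + 2/3·67.64/13.75 = 15.2795; y* = 12 + 1/3·67.64/6.28 = 15.5902.
Utility at the optimum: U(15.2795, 15.5902) = 3.38.

V = 3.38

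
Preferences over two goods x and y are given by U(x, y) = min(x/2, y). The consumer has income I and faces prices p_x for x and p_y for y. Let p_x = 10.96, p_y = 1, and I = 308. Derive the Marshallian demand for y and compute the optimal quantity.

With perfect complements, no substitution: consume in ratio x:y = 2:1.
Budget: p_x·x + p_y·(1/2)·x = I, so (2·p_x + p_y)·x = 2·I.
Demand: x*(p_x,p_y,I) = 2·I/(2·p_x + p_y), y* = I/(2·p_x + p_y).
Here 2·10.96 + 1 = 22.92, giving y* = 13.438.

y* = 13.438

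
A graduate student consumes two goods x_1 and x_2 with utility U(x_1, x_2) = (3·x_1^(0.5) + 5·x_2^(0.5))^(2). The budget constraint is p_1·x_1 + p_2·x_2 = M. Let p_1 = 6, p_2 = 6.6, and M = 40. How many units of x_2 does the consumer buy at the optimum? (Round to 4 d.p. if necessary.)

x_2* = 4.3414

MU_x_1 ∝ 3·x_1^(-0.5), MU_x_2 ∝ 5·x_2^(-0.5), so MRS = (3/5)·(x_2/x_1)^(0.5) = p_1/p_2.
Hence x_2/x_1 = ((5/3)·p_1/p_2)^(1/(0.5)), i.e. raised to the 2 power.
Substitute x_2 = (x_2/x_1)·x_1 into the budget: x_1* = M/(p_1 + p_2·(x_2/x_1)).
Numerically x_2/x_1 = 2.295684, so x_1* = 40/(6 + 6.6·2.295684) = 1.8911 and x_2* = 2.295684·1.8911 = 4.3414.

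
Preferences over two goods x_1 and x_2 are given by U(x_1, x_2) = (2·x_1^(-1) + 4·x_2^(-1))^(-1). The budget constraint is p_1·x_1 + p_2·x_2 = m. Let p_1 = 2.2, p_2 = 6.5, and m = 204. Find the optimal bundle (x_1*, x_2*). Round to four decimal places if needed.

MU_x_1 ∝ 2·x_1^(-2), MU_x_2 ∝ 4·x_2^(-2), so MRS = (1/2)·(x_2/x_1)^(2) = p_1/p_2.
Hence x_2/x_1 = (2·p_1/p_2)^(1/(2)), i.e. raised to the 0.5 power.
Substitute x_2 = (x_2/x_1)·x_1 into the budget: x_1* = m/(p_1 + p_2·(x_2/x_1)).
Numerically x_2/x_1 = 0.822753, so x_1* = 204/(2.2 + 6.5·0.822753) = 27.0274 and x_2* = 0.822753·27.0274 = 22.2369.

x_1* = 27.0274, x_2* = 22.2369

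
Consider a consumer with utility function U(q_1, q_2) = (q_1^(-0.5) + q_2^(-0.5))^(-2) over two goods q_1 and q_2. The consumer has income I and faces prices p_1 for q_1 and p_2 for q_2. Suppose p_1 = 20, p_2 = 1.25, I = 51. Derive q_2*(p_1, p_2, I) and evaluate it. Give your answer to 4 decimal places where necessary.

MU_q_1 ∝ q_1^(-1.5), MU_q_2 ∝ q_2^(-1.5), so MRS = (q_2/q_1)^(1.5) = p_1/p_2.
Hence q_2/q_1 = (p_1/p_2)^(1/(1.5)), i.e. raised to the 2/3 power.
Substitute q_2 = (q_2/q_1)·q_1 into the budget: q_1* = I/(p_1 + p_2·(q_2/q_1)).
Numerically q_2/q_1 = 6.349604, so q_1* = 51/(20 + 1.25·6.349604) = 1.8255 and q_2* = 6.349604·1.8255 = 11.5914.

q_2* = 11.5914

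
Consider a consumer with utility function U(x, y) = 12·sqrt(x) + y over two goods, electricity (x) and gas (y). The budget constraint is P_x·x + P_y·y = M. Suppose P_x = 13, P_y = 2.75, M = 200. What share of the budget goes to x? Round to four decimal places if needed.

share on x = 0.1047

Utility is quasi-linear in y; the FOC for x is 6/√x = P_x/P_y.
Thus x* = (6·P_y/P_x)² — independent of M — with the rest of income spent on y.
Plugging in: x* = (6·2.75/13)² = 1.6109, y* = 65.1119.
Expenditure on x: 13·1.6109 = 20.9423; share = 0.1047.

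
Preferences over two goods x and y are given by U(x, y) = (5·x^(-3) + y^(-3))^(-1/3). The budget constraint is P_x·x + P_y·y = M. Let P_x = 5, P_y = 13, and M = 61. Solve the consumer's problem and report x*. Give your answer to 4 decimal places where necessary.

x* = 5.1493

Substitute y = (y/x)·x into the budget: x* = M/(P_x + P_y·(y/x)).
Numerically y/x = 0.52664, so x* = 61/(5 + 13·0.52664) = 5.1493.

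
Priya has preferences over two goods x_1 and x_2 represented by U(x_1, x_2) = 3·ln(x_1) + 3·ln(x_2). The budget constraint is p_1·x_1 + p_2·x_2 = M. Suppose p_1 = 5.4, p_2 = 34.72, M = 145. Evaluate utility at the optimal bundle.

V = 10.0004

The MRS is x_2/x_1. Set MRS = p_1/p_2.
So 3·p_2·x_2 = 3·p_1·x_1; combined with the budget, a share 0.5 of income goes to x_1.
Demand: x_1*(p_1,p_2,M) = 0.5·M/p_1 and x_2* = 0.5·M/p_2.
At p_1=5.4, p_2=34.72, M=145: x_1* = 0.5·145/5.4 = 13.4259, x_2* = 2.0881.
Utility at the optimum: U(13.4259, 2.0881) = 10.0004.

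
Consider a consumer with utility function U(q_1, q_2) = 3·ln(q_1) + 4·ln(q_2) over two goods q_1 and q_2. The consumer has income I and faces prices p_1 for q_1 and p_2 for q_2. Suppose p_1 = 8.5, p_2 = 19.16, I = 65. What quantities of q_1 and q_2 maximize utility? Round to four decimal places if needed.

Tangency: MRS = (3/4)·q_2/q_1 = p_1/p_2.
Rearranging, p_2·q_2 = (4/3)·p_1·q_1. Substituting into the budget gives p_1·q_1·(1 + (4/3)) = I.
Demand: q_1*(p_1,p_2,I) = 3/7·I/p_1 and q_2* = 4/7·I/p_2.
At p_1=8.5, p_2=19.16, I=65: q_1* = 3/7·65/8.5 = 3.2773, q_2* = 1.9386.

q_1* = 3.2773, q_2* = 1.9386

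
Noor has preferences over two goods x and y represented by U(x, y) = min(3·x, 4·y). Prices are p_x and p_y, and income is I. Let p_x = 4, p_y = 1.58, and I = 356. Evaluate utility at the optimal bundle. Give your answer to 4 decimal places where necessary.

Leontief preferences: the optimum is at the kink where x/4 = y/3, i.e. y = (3/4)·x.
Budget: p_x·x + p_y·(3/4)·x = I, so (4·p_x + 3·p_y)·x = 4·I.
Demand: x*(p_x,p_y,I) = 4·I/(4·p_x + 3·p_y), y* = 3·I/(4·p_x + 3·p_y).
Here 4·4 + 3·1.58 = 20.74, giving x* = 68.6596 and y* = 51.4947.
Utility at the optimum: U(68.6596, 51.4947) = 205.9788.

V = 205.9788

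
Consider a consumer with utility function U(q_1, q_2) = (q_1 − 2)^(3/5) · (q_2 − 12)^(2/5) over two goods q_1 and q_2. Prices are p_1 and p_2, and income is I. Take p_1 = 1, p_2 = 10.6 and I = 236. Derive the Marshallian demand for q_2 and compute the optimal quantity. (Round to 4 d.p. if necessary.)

q_2* = 16.0302

Let q_1' = q_1−2, q_2' = q_2−12. MRS = (3/2)·q_2'/q_1' = p_1/p_2.
After buying the subsistence bundle (2, 12), a share 0.6 of the remaining income goes to q_1: q_1* = 2 + 0.6·(I − 2p_1 − 12p_2)/p_1.
Discretionary income = 236 − 2·1 − 12·10.6 = 106.8; q_2* = 12 + 0.4·106.8/10.6 = 16.0302.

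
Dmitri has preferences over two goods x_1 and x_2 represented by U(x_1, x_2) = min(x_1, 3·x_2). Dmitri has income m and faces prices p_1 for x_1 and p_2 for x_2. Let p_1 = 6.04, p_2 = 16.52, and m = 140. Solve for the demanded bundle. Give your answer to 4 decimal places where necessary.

x_1* = 12.1247, x_2* = 4.0416

Leontief preferences: the optimum is at the kink where x_1/3 = x_2/1, i.e. x_2 = (1/3)·x_1.
Budget: p_1·x_1 + p_2·(1/3)·x_1 = m, so (3·p_1 + p_2)·x_1 = 3·m.
Demand: x_1*(p_1,p_2,m) = 3·m/(3·p_1 + p_2), x_2* = m/(3·p_1 + p_2).
Here 3·6.04 + 16.52 = 34.64, giving x_1* = 12.1247 and x_2* = 4.0416.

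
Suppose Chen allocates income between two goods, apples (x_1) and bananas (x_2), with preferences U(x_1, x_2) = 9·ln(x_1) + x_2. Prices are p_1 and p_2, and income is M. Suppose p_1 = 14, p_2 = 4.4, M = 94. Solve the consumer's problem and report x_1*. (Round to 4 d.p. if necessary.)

MU_x_1 = 9/x_1, MU_x_2 = 1. Tangency: 9/x_1 = p_1/p_2.
So x_1*(p_1,p_2) = 9·p_2/p_1, independent of income; and x_2* = (M − 9·p_2)/p_2.
At the given prices: x_1* = 9·4.4/14 = 2.8286.

x_1* = 2.8286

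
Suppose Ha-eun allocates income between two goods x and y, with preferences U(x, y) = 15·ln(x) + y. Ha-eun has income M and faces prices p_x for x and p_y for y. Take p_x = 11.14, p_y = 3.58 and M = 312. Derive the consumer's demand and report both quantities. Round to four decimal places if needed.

Set MRS = p_x/p_y: (15/x)/1 = p_x/p_y.
So x*(p_x,p_y) = 15·p_y/p_x, independent of income; and y* = (M − 15·p_y)/p_y.
At the given prices: x* = 15·3.58/11.14 = 4.8205, and y* = 72.1508.

x* = 4.8205, y* = 72.1508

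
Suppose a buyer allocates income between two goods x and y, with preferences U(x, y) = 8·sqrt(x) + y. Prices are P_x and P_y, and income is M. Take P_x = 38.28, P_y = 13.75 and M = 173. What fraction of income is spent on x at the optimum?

Solve: √x = 4·P_y/P_x, so x*(P_x,P_y) = (4·P_y/P_x)², and y* = (M − P_x·x*)/P_y.
Plugging in: x* = (4·13.75/38.28)² = 2.0643, y* = 6.8347.
Expenditure on x: 38.28·2.0643 = 79.023; share = 0.4568.

share on x = 0.4568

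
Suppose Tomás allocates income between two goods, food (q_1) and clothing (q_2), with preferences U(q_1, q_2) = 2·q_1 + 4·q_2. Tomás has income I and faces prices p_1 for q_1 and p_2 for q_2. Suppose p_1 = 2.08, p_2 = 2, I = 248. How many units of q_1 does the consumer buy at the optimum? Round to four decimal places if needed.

Perfect substitutes: compare marginal utility per dollar. 2/p_1 vs 4/p_2 → 0.9615 vs 2.
q_2 gives more utility per dollar, so spend all income on q_2: q_2* = I/p_2, q_1* = 0.
Numerically: q_1* = 0, q_2* = 124.

q_1* = 0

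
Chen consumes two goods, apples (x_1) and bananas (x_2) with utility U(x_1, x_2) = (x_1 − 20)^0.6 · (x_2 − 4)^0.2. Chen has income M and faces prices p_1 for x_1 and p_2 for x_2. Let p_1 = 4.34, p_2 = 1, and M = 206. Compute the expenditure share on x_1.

share on x_1 = 0.8408

Discretionary income = 206 − 20·4.34 − 4·1 = 115.2; x_1* = 20 + 0.75·115.2/4.34 = 39.9078; x_2* = 4 + 0.25·115.2/1 = 32.8.
Expenditure on x_1: 4.34·39.9078 = 173.2; share = 0.8408.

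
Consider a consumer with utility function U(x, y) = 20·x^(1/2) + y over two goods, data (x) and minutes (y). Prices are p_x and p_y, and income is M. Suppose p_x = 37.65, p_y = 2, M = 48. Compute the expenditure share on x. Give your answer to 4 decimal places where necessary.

share on x = 0.2213

Utility is quasi-linear in y; the FOC for x is 10/√x = p_x/p_y.
Thus x* = (10·p_y/p_x)² — independent of M — with the rest of income spent on y.
Plugging in: x* = (10·2/37.65)² = 0.2822, y* = 18.6879.
Expenditure on x: 37.65·0.2822 = 10.6242; share = 0.2213.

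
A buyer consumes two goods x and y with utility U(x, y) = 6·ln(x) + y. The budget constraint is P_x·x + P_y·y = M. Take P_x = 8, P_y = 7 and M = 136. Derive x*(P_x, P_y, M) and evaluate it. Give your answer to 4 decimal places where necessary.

Set MRS = P_x/P_y: (6/x)/1 = P_x/P_y.
So x*(P_x,P_y) = 6·P_y/P_x, independent of income; and y* = (M − 6·P_y)/P_y.
At the given prices: x* = 6·7/8 = 5.25.

x* = 5.25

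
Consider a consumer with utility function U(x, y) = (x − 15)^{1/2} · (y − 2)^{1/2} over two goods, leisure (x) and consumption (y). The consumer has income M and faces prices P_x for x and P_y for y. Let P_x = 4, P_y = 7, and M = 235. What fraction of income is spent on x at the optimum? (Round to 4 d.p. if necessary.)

Let x' = x−15, y' = y−2. MRS = y'/x' = P_x/P_y.
Substituting into the budget: x* = 15 + 0.5·(M − 15·P_x − 2·P_y)/P_x, and y* = 2 + 0.5·(…)/P_y.
Discretionary income = 235 − 15·4 − 2·7 = 161; x* = 15 + 0.5·161/4 = 35.125; y* = 2 + 0.5·161/7 = 13.5.
Expenditure on x: 4·35.125 = 140.5; share = 0.5979.

share on x = 0.5979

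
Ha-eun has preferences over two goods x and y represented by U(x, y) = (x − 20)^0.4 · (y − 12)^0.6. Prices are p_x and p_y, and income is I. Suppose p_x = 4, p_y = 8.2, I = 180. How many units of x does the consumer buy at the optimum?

This is Cobb-Douglas in (x−20, y−12): tangency gives 0.4·p_y·(y−12) = 0.6·p_x·(x−20).
Substituting into the budget: x* = 20 + 0.4·(I − 20·p_x − 12·p_y)/p_x, and y* = 12 + 0.6·(…)/p_y.
Discretionary income = 180 − 20·4 − 12·8.2 = 1.6; x* = 20 + 0.4·1.6/4 = 20.16.

x* = 20.16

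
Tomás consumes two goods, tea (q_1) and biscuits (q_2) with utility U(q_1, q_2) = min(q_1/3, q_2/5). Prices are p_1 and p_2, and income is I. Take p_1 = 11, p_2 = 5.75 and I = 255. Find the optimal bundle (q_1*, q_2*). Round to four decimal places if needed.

With perfect complements, no substitution: consume in ratio q_1:q_2 = 3:5.
Budget: p_1·q_1 + p_2·(5/3)·q_1 = I, so (3·p_1 + 5·p_2)·q_1 = 3·I.
Demand: q_1*(p_1,p_2,I) = 3·I/(3·p_1 + 5·p_2), q_2* = 5·I/(3·p_1 + 5·p_2).
Here 3·11 + 5·5.75 = 61.75, giving q_1* = 12.3887 and q_2* = 20.6478.

q_1* = 12.3887, q_2* = 20.6478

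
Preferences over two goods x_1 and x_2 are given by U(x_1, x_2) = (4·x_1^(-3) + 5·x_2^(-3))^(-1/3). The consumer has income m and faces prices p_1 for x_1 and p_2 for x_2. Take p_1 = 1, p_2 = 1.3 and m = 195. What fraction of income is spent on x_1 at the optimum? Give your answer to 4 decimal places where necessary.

MRS = MU_x_1/MU_x_2 = (4/5)·(x_2/x_1)^(4). Set equal to p_1/p_2.
Hence x_2/x_1 = ((5/4)·p_1/p_2)^(1/(4)), i.e. raised to the 0.25 power.
With the ratio pinned down, the budget gives x_1* = m/(p_1 + p_2·(x_2/x_1)) and x_2* = (x_2/x_1)·x_1*.
Numerically x_2/x_1 = 0.990243, so x_1* = 195/(1 + 1.3·0.990243) = 85.2528 and x_2* = 0.990243·85.2528 = 84.4209.
Expenditure on x_1: 1·85.2528 = 85.2528; share = 0.4372.

share on x_1 = 0.4372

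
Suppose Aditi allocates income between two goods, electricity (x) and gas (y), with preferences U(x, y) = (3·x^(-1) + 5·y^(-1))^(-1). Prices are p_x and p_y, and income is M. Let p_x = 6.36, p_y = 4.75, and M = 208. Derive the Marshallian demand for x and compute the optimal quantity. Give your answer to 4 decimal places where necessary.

MRS = MU_x/MU_y = (3/5)·(y/x)^(2). Set equal to p_x/p_y.
Hence y/x = ((5/3)·p_x/p_y)^(1/(2)), i.e. raised to the 0.5 power.
With the ratio pinned down, the budget gives x* = M/(p_x + p_y·(y/x)) and y* = (y/x)·x*.
Numerically y/x = 1.493847, so x* = 208/(6.36 + 4.75·1.493847) = 15.458.

x* = 15.458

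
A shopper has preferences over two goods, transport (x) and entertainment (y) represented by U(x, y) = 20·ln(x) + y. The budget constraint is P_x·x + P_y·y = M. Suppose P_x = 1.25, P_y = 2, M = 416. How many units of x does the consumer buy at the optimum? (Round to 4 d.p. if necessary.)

x* = 32

Set MRS = P_x/P_y: (20/x)/1 = P_x/P_y.
So x*(P_x,P_y) = 20·P_y/P_x, independent of income; and y* = (M − 20·P_y)/P_y.
At the given prices: x* = 20·2/1.25 = 32.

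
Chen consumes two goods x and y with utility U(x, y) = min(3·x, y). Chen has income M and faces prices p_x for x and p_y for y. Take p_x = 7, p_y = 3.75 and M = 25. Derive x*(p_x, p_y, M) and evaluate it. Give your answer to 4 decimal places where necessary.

Leontief preferences: the optimum is at the kink where x/1 = y/3, i.e. y = 3·x.
Budget: p_x·x + p_y·3·x = M, so (p_x + 3·p_y)·x = M.
Demand: x*(p_x,p_y,M) = M/(p_x + 3·p_y), y* = 3·M/(p_x + 3·p_y).
Here 7 + 3·3.75 = 18.25, giving x* = 1.3699.

x* = 1.3699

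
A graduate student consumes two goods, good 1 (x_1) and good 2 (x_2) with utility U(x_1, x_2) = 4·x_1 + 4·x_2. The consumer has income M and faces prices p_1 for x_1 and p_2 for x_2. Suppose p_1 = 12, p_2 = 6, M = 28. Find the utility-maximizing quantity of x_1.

x_2 gives more utility per dollar, so spend all income on x_2: x_2* = M/p_2, x_1* = 0.
Numerically: x_1* = 0, x_2* = 4.6667.

x_1* = 0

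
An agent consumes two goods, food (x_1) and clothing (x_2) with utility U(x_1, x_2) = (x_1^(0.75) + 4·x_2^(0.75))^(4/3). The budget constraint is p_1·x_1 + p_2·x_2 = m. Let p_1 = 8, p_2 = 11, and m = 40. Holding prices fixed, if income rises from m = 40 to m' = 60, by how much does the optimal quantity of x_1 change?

From the CES first-order condition, (1/4)·(x_2/x_1)^(0.25) = p_1/p_2.
Solve for the ratio: x_2/x_1 = [4·p_1/p_2]^(4).
Substitute x_2 = (x_2/x_1)·x_1 into the budget: x_1* = m/(p_1 + p_2·(x_2/x_1)).
Numerically x_2/x_1 = 71.619152, so x_1* = 40/(8 + 11·71.619152) = 0.0503.
At m' = 60: x_1* = 0.0754. Change: 0.0754 − 0.0503 = 0.0251.

Δx_1* = 0.0251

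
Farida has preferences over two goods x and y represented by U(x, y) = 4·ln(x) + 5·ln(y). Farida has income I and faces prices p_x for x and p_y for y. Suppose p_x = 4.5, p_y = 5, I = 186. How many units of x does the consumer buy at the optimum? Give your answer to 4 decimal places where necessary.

The MRS is (4/5)·y/x. Set MRS = p_x/p_y.
Rearranging, p_y·y = (5/4)·p_x·x. Substituting into the budget gives p_x·x·(1 + (5/4)) = I.
Demand: x*(p_x,p_y,I) = 4/9·I/p_x and y* = 5/9·I/p_y.
At p_x=4.5, p_y=5, I=186: x* = 4/9·186/4.5 = 18.3704.

x* = 18.3704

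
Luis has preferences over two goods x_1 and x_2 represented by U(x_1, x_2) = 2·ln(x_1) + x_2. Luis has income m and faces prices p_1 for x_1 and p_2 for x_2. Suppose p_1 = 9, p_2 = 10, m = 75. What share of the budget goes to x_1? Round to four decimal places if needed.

Set MRS = p_1/p_2: (2/x_1)/1 = p_1/p_2.
So x_1*(p_1,p_2) = 2·p_2/p_1, independent of income; and x_2* = (m − 2·p_2)/p_2.
At the given prices: x_1* = 2·10/9 = 2.2222, and x_2* = 5.5.
Expenditure on x_1: 9·2.2222 = 20; share = 0.2667.

share on x_1 = 0.2667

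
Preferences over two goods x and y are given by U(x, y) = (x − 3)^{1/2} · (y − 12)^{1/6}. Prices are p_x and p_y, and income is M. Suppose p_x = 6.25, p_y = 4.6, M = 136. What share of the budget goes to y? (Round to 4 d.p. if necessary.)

MRS = 3·(y−12)/(x−3). Tangency with p_x/p_y gives y−12 = (1/3)·(p_x/p_y)·(x−3).
After buying the subsistence bundle (3, 12), a share 0.75 of the remaining income goes to x: x* = 3 + 0.75·(M − 3p_x − 12p_y)/p_x.
Discretionary income = 136 − 3·6.25 − 12·4.6 = 62.05; x* = 3 + 0.75·62.05/6.25 = 10.446; y* = 12 + 0.25·62.05/4.6 = 15.3723.
Expenditure on y: 4.6·15.3723 = 70.7125; share = 0.5199.

share on y = 0.5199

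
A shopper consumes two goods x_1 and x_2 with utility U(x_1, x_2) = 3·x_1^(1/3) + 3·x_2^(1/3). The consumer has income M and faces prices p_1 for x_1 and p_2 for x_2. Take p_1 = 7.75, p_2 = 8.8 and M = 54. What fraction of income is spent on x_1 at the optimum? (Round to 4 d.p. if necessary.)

With the ratio pinned down, the budget gives x_1* = M/(p_1 + p_2·(x_2/x_1)) and x_2* = (x_2/x_1)·x_1*.
Numerically x_2/x_1 = 0.826473, so x_1* = 54/(7.75 + 8.8·0.826473) = 3.5945 and x_2* = 0.826473·3.5945 = 2.9708.
Expenditure on x_1: 7.75·3.5945 = 27.8574; share = 0.5159.

share on x_1 = 0.5159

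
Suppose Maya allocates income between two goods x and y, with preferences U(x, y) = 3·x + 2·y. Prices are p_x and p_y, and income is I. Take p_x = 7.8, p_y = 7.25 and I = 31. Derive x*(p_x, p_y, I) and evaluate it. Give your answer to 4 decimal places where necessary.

x* = 3.9744

Perfect substitutes: compare marginal utility per dollar. 3/p_x vs 2/p_y → 0.3846 vs 0.2759.
x gives more utility per dollar, so spend all income on x: x* = I/p_x, y* = 0.
Numerically: x* = 3.9744, y* = 0.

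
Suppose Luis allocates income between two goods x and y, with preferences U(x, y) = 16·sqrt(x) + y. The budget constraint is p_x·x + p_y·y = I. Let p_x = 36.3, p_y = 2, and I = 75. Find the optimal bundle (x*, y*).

MU_x = 8/√x, MU_y = 1. Tangency: 8/√x = p_x/p_y.
Thus x* = (8·p_y/p_x)² — independent of I — with the rest of income spent on y.
Plugging in: x* = (8·2/36.3)² = 0.1943, y* = 33.9738.

x* = 0.1943, y* = 33.9738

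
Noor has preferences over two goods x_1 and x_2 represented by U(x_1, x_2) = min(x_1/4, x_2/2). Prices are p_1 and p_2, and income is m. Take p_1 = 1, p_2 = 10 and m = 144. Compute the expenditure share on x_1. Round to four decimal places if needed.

share on x_1 = 0.1667

With perfect complements, no substitution: consume in ratio x_1:x_2 = 4:2.
Budget: p_1·x_1 + p_2·(1/2)·x_1 = m, so (4·p_1 + 2·p_2)·x_1 = 4·m.
Demand: x_1*(p_1,p_2,m) = 4·m/(4·p_1 + 2·p_2), x_2* = 2·m/(4·p_1 + 2·p_2).
Here 4·1 + 2·10 = 24, giving x_1* = 24 and x_2* = 12.
Expenditure on x_1: 1·24 = 24; share = 0.1667.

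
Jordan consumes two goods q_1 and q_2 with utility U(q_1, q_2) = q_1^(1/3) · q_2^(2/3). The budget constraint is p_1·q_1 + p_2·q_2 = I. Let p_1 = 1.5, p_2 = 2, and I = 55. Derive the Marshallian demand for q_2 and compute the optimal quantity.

The MRS is (1/2)·q_2/q_1. Set MRS = p_1/p_2.
So 1/3·p_2·q_2 = 2/3·p_1·q_1; combined with the budget, a share 1/3 of income goes to q_1.
Demand: q_1*(p_1,p_2,I) = 1/3·I/p_1 and q_2* = 2/3·I/p_2.
At p_1=1.5, p_2=2, I=55: q_2* = 2/3·55/2 = 18.3333.

q_2* = 18.3333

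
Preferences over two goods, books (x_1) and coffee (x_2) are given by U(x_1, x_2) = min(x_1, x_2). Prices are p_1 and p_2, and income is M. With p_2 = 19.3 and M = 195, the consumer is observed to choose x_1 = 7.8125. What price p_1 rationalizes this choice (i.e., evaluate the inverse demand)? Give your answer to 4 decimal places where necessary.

p_1 = 5.66

Leontief preferences: the optimum is at the kink where x_1/1 = x_2/1, i.e. x_2 = x_1.
Budget: p_1·x_1 + p_2·x_1 = M, so (p_1 + p_2)·x_1 = M.
Demand: x_1*(p_1,p_2,M) = M/(p_1 + p_2), x_2* = M/(p_1 + p_2).
Set x_1* = 7.8125 in the demand function and solve for p_1: p_1 = 5.66.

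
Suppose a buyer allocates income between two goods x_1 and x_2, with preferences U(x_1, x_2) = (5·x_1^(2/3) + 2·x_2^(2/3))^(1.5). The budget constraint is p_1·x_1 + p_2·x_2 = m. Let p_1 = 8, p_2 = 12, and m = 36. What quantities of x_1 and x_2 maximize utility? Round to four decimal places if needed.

x_1* = 4.3755, x_2* = 0.083

Numerically x_2/x_1 = 0.018963, so x_1* = 36/(8 + 12·0.018963) = 4.3755 and x_2* = 0.018963·4.3755 = 0.083.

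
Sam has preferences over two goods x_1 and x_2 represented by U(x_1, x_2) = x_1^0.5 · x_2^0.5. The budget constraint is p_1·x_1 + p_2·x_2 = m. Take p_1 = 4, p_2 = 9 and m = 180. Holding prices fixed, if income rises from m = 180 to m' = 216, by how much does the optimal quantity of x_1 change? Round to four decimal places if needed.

MU_x_1/MU_x_2 = (0.5·x_2)/(0.5·x_1); tangency sets this equal to p_1/p_2.
Rearranging, p_2·x_2 = p_1·x_1. Substituting into the budget gives p_1·x_1·(1 + 1) = m.
Demand: x_1*(p_1,p_2,m) = 0.5·m/p_1 and x_2* = 0.5·m/p_2.
At p_1=4, p_2=9, m=180: x_1* = 0.5·180/4 = 22.5.
At m' = 216: x_1* = 27. Change: 27 − 22.5 = 4.5.

Δx_1* = 4.5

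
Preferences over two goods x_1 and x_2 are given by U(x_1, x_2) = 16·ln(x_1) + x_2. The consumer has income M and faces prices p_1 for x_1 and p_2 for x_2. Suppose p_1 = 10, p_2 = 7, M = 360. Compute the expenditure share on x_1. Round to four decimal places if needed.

share on x_1 = 0.3111

So x_1*(p_1,p_2) = 16·p_2/p_1, independent of income; and x_2* = (M − 16·p_2)/p_2.
At the given prices: x_1* = 16·7/10 = 11.2, and x_2* = 35.4286.
Expenditure on x_1: 10·11.2 = 112; share = 0.3111.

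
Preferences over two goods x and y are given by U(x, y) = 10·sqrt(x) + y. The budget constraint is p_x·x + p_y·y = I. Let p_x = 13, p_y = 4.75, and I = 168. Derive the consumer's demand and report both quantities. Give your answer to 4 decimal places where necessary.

x* = 3.3376, y* = 26.2338

Utility is quasi-linear in y; the FOC for x is 5/√x = p_x/p_y.
Thus x* = (5·p_y/p_x)² — independent of I — with the rest of income spent on y.
Plugging in: x* = (5·4.75/13)² = 3.3376, y* = 26.2338.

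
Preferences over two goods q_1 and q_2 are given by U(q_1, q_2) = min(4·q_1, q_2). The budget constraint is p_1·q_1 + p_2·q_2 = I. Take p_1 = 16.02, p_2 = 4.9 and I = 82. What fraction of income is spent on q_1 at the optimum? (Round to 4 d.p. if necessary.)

share on q_1 = 0.4497

Leontief preferences: the optimum is at the kink where q_1/1 = q_2/4, i.e. q_2 = 4·q_1.
Budget: p_1·q_1 + p_2·4·q_1 = I, so (p_1 + 4·p_2)·q_1 = I.
Demand: q_1*(p_1,p_2,I) = I/(p_1 + 4·p_2), q_2* = 4·I/(p_1 + 4·p_2).
Here 16.02 + 4·4.9 = 35.62, giving q_1* = 2.3021 and q_2* = 9.2083.
Expenditure on q_1: 16.02·2.3021 = 36.8793; share = 0.4497.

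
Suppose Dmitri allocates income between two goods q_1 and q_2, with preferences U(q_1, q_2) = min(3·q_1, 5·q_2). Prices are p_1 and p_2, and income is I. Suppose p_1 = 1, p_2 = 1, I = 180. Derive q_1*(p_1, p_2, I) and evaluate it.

Leontief preferences: the optimum is at the kink where q_1/5 = q_2/3, i.e. q_2 = (3/5)·q_1.
Budget: p_1·q_1 + p_2·(3/5)·q_1 = I, so (5·p_1 + 3·p_2)·q_1 = 5·I.
Demand: q_1*(p_1,p_2,I) = 5·I/(5·p_1 + 3·p_2), q_2* = 3·I/(5·p_1 + 3·p_2).
Here 5·1 + 3·1 = 8, giving q_1* = 112.5.

q_1* = 112.5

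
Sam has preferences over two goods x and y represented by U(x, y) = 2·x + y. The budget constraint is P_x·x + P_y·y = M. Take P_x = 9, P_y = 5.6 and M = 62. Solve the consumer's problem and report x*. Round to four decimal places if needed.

x* = 6.8889

Perfect substitutes: compare marginal utility per dollar. 2/P_x vs 1/P_y → 0.2222 vs 0.1786.
x gives more utility per dollar, so spend all income on x: x* = M/P_x, y* = 0.
Numerically: x* = 6.8889, y* = 0.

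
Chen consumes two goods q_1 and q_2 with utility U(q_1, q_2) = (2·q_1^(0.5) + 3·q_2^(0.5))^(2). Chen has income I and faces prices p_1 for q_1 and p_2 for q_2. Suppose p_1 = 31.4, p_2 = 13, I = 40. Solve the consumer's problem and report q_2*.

Numerically q_2/q_1 = 13.126686, so q_1* = 40/(31.4 + 13·13.126686) = 0.198 and q_2* = 13.126686·0.198 = 2.5987.

q_2* = 2.5987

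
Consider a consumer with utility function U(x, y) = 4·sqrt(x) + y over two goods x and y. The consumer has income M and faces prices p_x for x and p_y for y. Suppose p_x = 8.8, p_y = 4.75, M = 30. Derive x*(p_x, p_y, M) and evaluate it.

Set MRS = p_x/p_y: 2·x^(−1/2) = p_x/p_y.
Thus x* = (2·p_y/p_x)² — independent of M — with the rest of income spent on y.
Plugging in: x* = (2·4.75/8.8)² = 1.1654.

x* = 1.1654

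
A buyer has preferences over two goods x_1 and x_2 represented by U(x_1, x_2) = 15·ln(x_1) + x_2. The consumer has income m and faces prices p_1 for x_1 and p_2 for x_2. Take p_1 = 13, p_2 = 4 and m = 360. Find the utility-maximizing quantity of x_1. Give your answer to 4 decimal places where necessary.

x_1* = 4.6154

MU_x_1 = 15/x_1, MU_x_2 = 1. Tangency: 15/x_1 = p_1/p_2.
So x_1*(p_1,p_2) = 15·p_2/p_1, independent of income; and x_2* = (m − 15·p_2)/p_2.
At the given prices: x_1* = 15·4/13 = 4.6154.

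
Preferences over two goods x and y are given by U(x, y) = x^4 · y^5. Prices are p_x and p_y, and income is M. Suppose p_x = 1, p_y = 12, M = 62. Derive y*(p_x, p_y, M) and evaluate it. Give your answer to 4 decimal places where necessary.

MU_x/MU_y = (4·y)/(5·x); tangency sets this equal to p_x/p_y.
So 4·p_y·y = 5·p_x·x; combined with the budget, a share 4/9 of income goes to x.
Demand: x*(p_x,p_y,M) = 4/9·M/p_x and y* = 5/9·M/p_y.
At p_x=1, p_y=12, M=62: y* = 5/9·62/12 = 2.8704.

y* = 2.8704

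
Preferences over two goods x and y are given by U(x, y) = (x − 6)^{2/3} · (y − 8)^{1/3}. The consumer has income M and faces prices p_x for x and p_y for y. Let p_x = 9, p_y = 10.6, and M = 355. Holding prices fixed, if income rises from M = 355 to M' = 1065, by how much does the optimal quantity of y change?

MRS = 2·(y−8)/(x−6). Tangency with p_x/p_y gives y−8 = (1/2)·(p_x/p_y)·(x−6).
Substituting into the budget: x* = 6 + 2/3·(M − 6·p_x − 8·p_y)/p_x, and y* = 8 + 1/3·(…)/p_y.
Discretionary income = 355 − 6·9 − 8·10.6 = 216.2; y* = 8 + 1/3·216.2/10.6 = 14.7987.
At M' = 1065: y* = 37.1258. Change: 37.1258 − 14.7987 = 22.327.

Δy* = 22.327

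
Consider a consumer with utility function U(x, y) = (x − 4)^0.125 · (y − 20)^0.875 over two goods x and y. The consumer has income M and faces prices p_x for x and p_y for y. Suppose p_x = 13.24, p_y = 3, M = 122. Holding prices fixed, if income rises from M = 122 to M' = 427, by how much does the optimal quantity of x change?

Δx* = 2.8795

Let x' = x−4, y' = y−20. MRS = (1/7)·y'/x' = p_x/p_y.
After buying the subsistence bundle (4, 20), a share 0.125 of the remaining income goes to x: x* = 4 + 0.125·(M − 4p_x − 20p_y)/p_x.
Discretionary income = 122 − 4·13.24 − 20·3 = 9.04; x* = 4 + 0.125·9.04/13.24 = 4.0853.
At M' = 427: x* = 6.9649. Change: 6.9649 − 4.0853 = 2.8795.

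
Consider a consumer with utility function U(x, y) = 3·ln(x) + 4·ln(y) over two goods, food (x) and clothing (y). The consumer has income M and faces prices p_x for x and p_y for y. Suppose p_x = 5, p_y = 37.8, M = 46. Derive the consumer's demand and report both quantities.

x* = 3.9429, y* = 0.6954

MU_x/MU_y = (3·y)/(4·x); tangency sets this equal to p_x/p_y.
So 3·p_y·y = 4·p_x·x; combined with the budget, a share 3/7 of income goes to x.
Demand: x*(p_x,p_y,M) = 3/7·M/p_x and y* = 4/7·M/p_y.
At p_x=5, p_y=37.8, M=46: x* = 3/7·46/5 = 3.9429, y* = 0.6954.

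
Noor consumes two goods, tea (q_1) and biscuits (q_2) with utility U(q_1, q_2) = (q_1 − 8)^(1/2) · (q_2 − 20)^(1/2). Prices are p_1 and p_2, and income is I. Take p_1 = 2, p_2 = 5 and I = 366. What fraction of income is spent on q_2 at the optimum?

share on q_2 = 0.6148

After buying the subsistence bundle (8, 20), a share 0.5 of the remaining income goes to q_1: q_1* = 8 + 0.5·(I − 8p_1 − 20p_2)/p_1.
Discretionary income = 366 − 8·2 − 20·5 = 250; q_1* = 8 + 0.5·250/2 = 70.5; q_2* = 20 + 0.5·250/5 = 45.
Expenditure on q_2: 5·45 = 225; share = 0.6148.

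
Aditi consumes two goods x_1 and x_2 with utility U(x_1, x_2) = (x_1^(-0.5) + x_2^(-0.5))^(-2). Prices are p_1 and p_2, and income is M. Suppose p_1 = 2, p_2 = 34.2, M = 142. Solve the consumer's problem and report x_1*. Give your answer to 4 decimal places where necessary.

x_1* = 19.8528

MU_x_1 ∝ x_1^(-1.5), MU_x_2 ∝ x_2^(-1.5), so MRS = (x_2/x_1)^(1.5) = p_1/p_2.
Solve for the ratio: x_2/x_1 = [p_1/p_2]^(2/3).
Substitute x_2 = (x_2/x_1)·x_1 into the budget: x_1* = M/(p_1 + p_2·(x_2/x_1)).
Numerically x_2/x_1 = 0.150662, so x_1* = 142/(2 + 34.2·0.150662) = 19.8528.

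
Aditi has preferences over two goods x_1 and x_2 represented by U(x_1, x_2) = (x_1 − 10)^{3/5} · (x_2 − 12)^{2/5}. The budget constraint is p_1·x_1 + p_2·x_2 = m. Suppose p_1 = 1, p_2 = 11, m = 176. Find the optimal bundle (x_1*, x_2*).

x_1* = 30.4, x_2* = 13.2364

This is Cobb-Douglas in (x_1−10, x_2−12): tangency gives 0.6·p_2·(x_2−12) = 0.4·p_1·(x_1−10).
Substituting into the budget: x_1* = 10 + 0.6·(m − 10·p_1 − 12·p_2)/p_1, and x_2* = 12 + 0.4·(…)/p_2.
Discretionary income = 176 − 10·1 − 12·11 = 34; x_1* = 10 + 0.6·34/1 = 30.4; x_2* = 12 + 0.4·34/11 = 13.2364.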